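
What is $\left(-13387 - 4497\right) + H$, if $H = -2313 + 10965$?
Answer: $-9232$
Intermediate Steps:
$H = 8652$
$\left(-13387 - 4497\right) + H = \left(-13387 - 4497\right) + 8652 = -17884 + 8652 = -9232$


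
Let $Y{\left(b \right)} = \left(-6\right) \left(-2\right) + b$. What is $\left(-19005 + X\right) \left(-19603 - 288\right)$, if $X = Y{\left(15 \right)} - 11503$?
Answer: $606297571$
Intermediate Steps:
$Y{\left(b \right)} = 12 + b$
$X = -11476$ ($X = \left(12 + 15\right) - 11503 = 27 - 11503 = -11476$)
$\left(-19005 + X\right) \left(-19603 - 288\right) = \left(-19005 - 11476\right) \left(-19603 - 288\right) = - 30481 \left(-19603 - 288\right) = \left(-30481\right) \left(-19891\right) = 606297571$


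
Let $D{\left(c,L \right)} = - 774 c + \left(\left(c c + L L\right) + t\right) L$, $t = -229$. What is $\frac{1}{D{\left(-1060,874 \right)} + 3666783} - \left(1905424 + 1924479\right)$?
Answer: $- \frac{6334433984543202}{1653941101} \approx -3.8299 \cdot 10^{6}$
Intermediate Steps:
$D{\left(c,L \right)} = - 774 c + L \left(-229 + L^{2} + c^{2}\right)$ ($D{\left(c,L \right)} = - 774 c + \left(\left(c c + L L\right) - 229\right) L = - 774 c + \left(\left(c^{2} + L^{2}\right) - 229\right) L = - 774 c + \left(\left(L^{2} + c^{2}\right) - 229\right) L = - 774 c + \left(-229 + L^{2} + c^{2}\right) L = - 774 c + L \left(-229 + L^{2} + c^{2}\right)$)
$\frac{1}{D{\left(-1060,874 \right)} + 3666783} - \left(1905424 + 1924479\right) = \frac{1}{\left(874^{3} - -820440 - 200146 + 874 \left(-1060\right)^{2}\right) + 3666783} - \left(1905424 + 1924479\right) = \frac{1}{\left(667627624 + 820440 - 200146 + 874 \cdot 1123600\right) + 3666783} - 3829903 = \frac{1}{\left(667627624 + 820440 - 200146 + 982026400\right) + 3666783} - 3829903 = \frac{1}{1650274318 + 3666783} - 3829903 = \frac{1}{1653941101} - 3829903 = - \frac{6334433984543202}{1653941101}$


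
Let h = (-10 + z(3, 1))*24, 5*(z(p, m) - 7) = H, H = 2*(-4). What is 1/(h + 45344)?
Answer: 5/226168 ≈ 2.2107e-5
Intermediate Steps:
H = -8
z(p, m) = 27/5 (z(p, m) = 7 + (⅕)*(-8) = 7 - 8/5 = 27/5)
h = -552/5 (h = (-10 + 27/5)*24 = -23/5*24 = -552/5 ≈ -110.40)
1/(h + 45344) = 1/(-552/5 + 45344) = 1/(226168/5) = 5/226168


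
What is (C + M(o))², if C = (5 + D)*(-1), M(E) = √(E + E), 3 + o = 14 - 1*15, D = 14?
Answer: 353 - 76*I*√2 ≈ 353.0 - 107.48*I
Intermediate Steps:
o = -4 (o = -3 + (14 - 1*15) = -3 + (14 - 15) = -3 - 1 = -4)
M(E) = √2*√E (M(E) = √(2*E) = √2*√E)
C = -19 (C = (5 + 14)*(-1) = 19*(-1) = -19)
(C + M(o))² = (-19 + √2*√(-4))² = (-19 + √2*(2*I))² = (-19 + 2*I*√2)²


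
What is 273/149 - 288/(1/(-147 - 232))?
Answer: 16263921/149 ≈ 1.0915e+5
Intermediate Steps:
273/149 - 288/(1/(-147 - 232)) = 273*(1/149) - 288/(1/(-379)) = 273/149 - 288/(-1/379) = 273/149 - 288*(-379) = 273/149 + 109152 = 16263921/149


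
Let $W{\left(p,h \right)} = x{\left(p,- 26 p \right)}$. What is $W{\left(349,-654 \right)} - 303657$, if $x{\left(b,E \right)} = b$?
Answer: $-303308$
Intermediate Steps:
$W{\left(p,h \right)} = p$
$W{\left(349,-654 \right)} - 303657 = 349 - 303657 = -303308$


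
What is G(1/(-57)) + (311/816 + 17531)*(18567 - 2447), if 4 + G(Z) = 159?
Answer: 28825813915/102 ≈ 2.8261e+8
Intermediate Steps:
G(Z) = 155 (G(Z) = -4 + 159 = 155)
G(1/(-57)) + (311/816 + 17531)*(18567 - 2447) = 155 + (311/816 + 17531)*(18567 - 2447) = 155 + (311*(1/816) + 17531)*16120 = 155 + (311/816 + 17531)*16120 = 155 + (14305607/816)*16120 = 155 + 28825798105/102 = 28825813915/102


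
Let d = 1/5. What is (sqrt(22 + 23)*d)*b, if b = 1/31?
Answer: 3*sqrt(5)/155 ≈ 0.043279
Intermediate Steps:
d = 1/5 ≈ 0.20000
b = 1/31 ≈ 0.032258
(sqrt(22 + 23)*d)*b = (sqrt(22 + 23)*(1/5))*(1/31) = (sqrt(45)*(1/5))*(1/31) = ((3*sqrt(5))*(1/5))*(1/31) = (3*sqrt(5)/5)*(1/31) = 3*sqrt(5)/155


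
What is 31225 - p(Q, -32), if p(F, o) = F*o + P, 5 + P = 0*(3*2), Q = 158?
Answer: 36286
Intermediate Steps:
P = -5 (P = -5 + 0*(3*2) = -5 + 0*6 = -5 + 0 = -5)
p(F, o) = -5 + F*o (p(F, o) = F*o - 5 = -5 + F*o)
31225 - p(Q, -32) = 31225 - (-5 + 158*(-32)) = 31225 - (-5 - 5056) = 31225 - 1*(-5061) = 31225 + 5061 = 36286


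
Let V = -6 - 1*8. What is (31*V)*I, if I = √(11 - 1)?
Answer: -434*√10 ≈ -1372.4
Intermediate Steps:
I = √10 ≈ 3.1623
V = -14 (V = -6 - 8 = -14)
(31*V)*I = (31*(-14))*√10 = -434*√10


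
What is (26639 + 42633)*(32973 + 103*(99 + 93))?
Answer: 3654028728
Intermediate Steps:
(26639 + 42633)*(32973 + 103*(99 + 93)) = 69272*(32973 + 103*192) = 69272*(32973 + 19776) = 69272*52749 = 3654028728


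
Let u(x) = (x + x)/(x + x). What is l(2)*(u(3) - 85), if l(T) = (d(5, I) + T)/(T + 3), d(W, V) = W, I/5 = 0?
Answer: -588/5 ≈ -117.60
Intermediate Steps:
I = 0 (I = 5*0 = 0)
l(T) = (5 + T)/(3 + T) (l(T) = (5 + T)/(T + 3) = (5 + T)/(3 + T))
u(x) = 1 (u(x) = (2*x)/((2*x)) = (2*x)*(1/(2*x)) = 1)
l(2)*(u(3) - 85) = ((5 + 2)/(3 + 2))*(1 - 85) = (7/5)*(-84) = -588/5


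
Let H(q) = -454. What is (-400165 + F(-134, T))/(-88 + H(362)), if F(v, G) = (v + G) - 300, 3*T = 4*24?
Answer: 400567/542 ≈ 739.05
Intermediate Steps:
T = 32 (T = (4*24)/3 = (⅓)*96 = 32)
F(v, G) = -300 + G + v (F(v, G) = (G + v) - 300 = -300 + G + v)
(-400165 + F(-134, T))/(-88 + H(362)) = (-400165 + (-300 + 32 - 134))/(-88 - 454) = (-400165 - 402)/(-542) = -400567*(-1/542) = 400567/542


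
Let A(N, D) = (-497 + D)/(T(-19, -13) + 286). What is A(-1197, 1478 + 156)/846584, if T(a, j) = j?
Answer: 379/77039144 ≈ 4.9196e-6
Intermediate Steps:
A(N, D) = -71/39 + D/273 (A(N, D) = (-497 + D)/(-13 + 286) = (-497 + D)/273 = (-497 + D)*(1/273) = -71/39 + D/273)
A(-1197, 1478 + 156)/846584 = (-71/39 + (1478 + 156)/273)/846584 = (-71/39 + (1/273)*1634)*(1/846584) = (-71/39 + 1634/273)*(1/846584) = (379/91)*(1/846584) = 379/77039144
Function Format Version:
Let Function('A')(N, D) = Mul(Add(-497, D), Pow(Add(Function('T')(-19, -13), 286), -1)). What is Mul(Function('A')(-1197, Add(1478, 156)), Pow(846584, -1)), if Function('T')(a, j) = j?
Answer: Rational(379, 77039144) ≈ 4.9196e-6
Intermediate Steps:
Function('A')(N, D) = Add(Rational(-71, 39), Mul(Rational(1, 273), D)) (Function('A')(N, D) = Mul(Add(-497, D), Pow(Add(-13, 286), -1)) = Mul(Add(-497, D), Pow(273, -1)) = Mul(Add(-497, D), Rational(1, 273)) = Add(Rational(-71, 39), Mul(Rational(1, 273), D)))
Mul(Function('A')(-1197, Add(1478, 156)), Pow(846584, -1)) = Mul(Add(Rational(-71, 39), Mul(Rational(1, 273), Add(1478, 156))), Pow(846584, -1)) = Mul(Add(Rational(-71, 39), Mul(Rational(1, 273), 1634)), Rational(1, 846584)) = Mul(Add(Rational(-71, 39), Rational(1634, 273)), Rational(1, 846584)) = Mul(Rational(379, 91), Rational(1, 846584)) = Rational(379, 77039144)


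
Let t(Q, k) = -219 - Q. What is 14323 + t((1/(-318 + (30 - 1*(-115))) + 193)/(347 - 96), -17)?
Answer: 612404604/43423 ≈ 14103.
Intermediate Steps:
14323 + t((1/(-318 + (30 - 1*(-115))) + 193)/(347 - 96), -17) = 14323 + (-219 - (1/(-318 + (30 - 1*(-115))) + 193)/(347 - 96)) = 14323 + (-219 - (1/(-318 + (30 + 115)) + 193)/251) = 14323 + (-219 - (1/(-318 + 145) + 193)/251) = 14323 + (-219 - (1/(-173) + 193)/251) = 14323 + (-219 - (-1/173 + 193)/251) = 14323 + (-219 - 33388/(173*251)) = 14323 + (-219 - 1*33388/43423) = 14323 + (-219 - 33388/43423) = 14323 - 9543025/43423 = 612404604/43423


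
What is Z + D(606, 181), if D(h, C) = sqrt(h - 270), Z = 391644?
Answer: 391644 + 4*sqrt(21) ≈ 3.9166e+5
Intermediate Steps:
D(h, C) = sqrt(-270 + h)
Z + D(606, 181) = 391644 + sqrt(-270 + 606) = 391644 + sqrt(336) = 391644 + 4*sqrt(21)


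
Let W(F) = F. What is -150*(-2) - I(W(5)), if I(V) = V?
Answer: 295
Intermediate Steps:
-150*(-2) - I(W(5)) = -150*(-2) - 1*5 = 300 - 5 = 295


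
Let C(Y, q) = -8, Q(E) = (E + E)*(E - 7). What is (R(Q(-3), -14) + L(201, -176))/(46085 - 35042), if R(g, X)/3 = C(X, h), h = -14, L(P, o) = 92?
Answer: 68/11043 ≈ 0.0061577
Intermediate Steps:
Q(E) = 2*E*(-7 + E) (Q(E) = (2*E)*(-7 + E) = 2*E*(-7 + E))
R(g, X) = -24 (R(g, X) = 3*(-8) = -24)
(R(Q(-3), -14) + L(201, -176))/(46085 - 35042) = (-24 + 92)/(46085 - 35042) = 68/11043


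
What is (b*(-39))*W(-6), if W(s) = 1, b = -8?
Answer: 312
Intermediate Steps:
(b*(-39))*W(-6) = -8*(-39)*1 = 312*1 = 312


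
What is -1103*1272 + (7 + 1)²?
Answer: -1402952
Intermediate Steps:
-1103*1272 + (7 + 1)² = -1403016 + 8² = -1403016 + 64 = -1402952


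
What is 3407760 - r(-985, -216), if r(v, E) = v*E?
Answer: 3195000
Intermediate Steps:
r(v, E) = E*v
3407760 - r(-985, -216) = 3407760 - (-216)*(-985) = 3407760 - 1*212760 = 3407760 - 212760 = 3195000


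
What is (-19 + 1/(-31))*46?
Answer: -27140/31 ≈ -875.48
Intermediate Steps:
(-19 + 1/(-31))*46 = (-19 - 1/31)*46 = -590/31*46 = -27140/31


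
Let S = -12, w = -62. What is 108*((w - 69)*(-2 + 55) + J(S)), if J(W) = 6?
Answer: -749196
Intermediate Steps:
108*((w - 69)*(-2 + 55) + J(S)) = 108*((-62 - 69)*(-2 + 55) + 6) = 108*(-131*53 + 6) = 108*(-6943 + 6) = 108*(-6937) = -749196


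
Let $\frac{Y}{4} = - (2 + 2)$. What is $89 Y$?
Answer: $-1424$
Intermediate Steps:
$Y = -16$ ($Y = 4 \left(- (2 + 2)\right) = 4 \left(\left(-1\right) 4\right) = 4 \left(-4\right) = -16$)
$89 Y = 89 \left(-16\right) = -1424$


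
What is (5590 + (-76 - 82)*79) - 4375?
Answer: -11267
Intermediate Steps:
(5590 + (-76 - 82)*79) - 4375 = (5590 - 158*79) - 4375 = (5590 - 12482) - 4375 = -6892 - 4375 = -11267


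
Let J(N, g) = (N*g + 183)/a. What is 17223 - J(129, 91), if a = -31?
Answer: 545835/31 ≈ 17608.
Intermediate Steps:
J(N, g) = -183/31 - N*g/31 (J(N, g) = (N*g + 183)/(-31) = (183 + N*g)*(-1/31) = -183/31 - N*g/31)
17223 - J(129, 91) = 17223 - (-183/31 - 1/31*129*91) = 17223 - (-183/31 - 11739/31) = 17223 - 1*(-11922/31) = 17223 + 11922/31 = 545835/31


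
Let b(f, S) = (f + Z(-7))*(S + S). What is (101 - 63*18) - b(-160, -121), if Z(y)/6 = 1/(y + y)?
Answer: -278997/7 ≈ -39857.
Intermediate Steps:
Z(y) = 3/y (Z(y) = 6/(y + y) = 6/((2*y)) = 6*(1/(2*y)) = 3/y)
b(f, S) = 2*S*(-3/7 + f) (b(f, S) = (f + 3/(-7))*(S + S) = (f + 3*(-1/7))*(2*S) = (f - 3/7)*(2*S) = (-3/7 + f)*(2*S) = 2*S*(-3/7 + f))
(101 - 63*18) - b(-160, -121) = (101 - 63*18) - 2*(-121)*(-3 + 7*(-160))/7 = (101 - 1134) - 2*(-121)*(-3 - 1120)/7 = -1033 - 2*(-121)*(-1123)/7 = -1033 - 1*271766/7 = -1033 - 271766/7 = -278997/7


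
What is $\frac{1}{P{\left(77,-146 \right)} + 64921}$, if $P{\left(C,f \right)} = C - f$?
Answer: $\frac{1}{65144} \approx 1.5351 \cdot 10^{-5}$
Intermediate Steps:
$\frac{1}{P{\left(77,-146 \right)} + 64921} = \frac{1}{\left(77 - -146\right) + 64921} = \frac{1}{\left(77 + 146\right) + 64921} = \frac{1}{223 + 64921} = \frac{1}{65144}$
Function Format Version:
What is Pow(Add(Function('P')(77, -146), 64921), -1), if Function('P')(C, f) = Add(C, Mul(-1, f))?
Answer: Rational(1, 65144) ≈ 1.5351e-5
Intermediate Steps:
Pow(Add(Function('P')(77, -146), 64921), -1) = Pow(Add(Add(77, Mul(-1, -146)), 64921), -1) = Pow(Add(Add(77, 146), 64921), -1) = Pow(Add(223, 64921), -1) = Pow(65144, -1) = Rational(1, 65144)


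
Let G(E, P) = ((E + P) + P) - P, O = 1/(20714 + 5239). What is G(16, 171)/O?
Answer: 4853211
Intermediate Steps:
O = 1/25953 ≈ 3.8531e-5
G(E, P) = E + P (G(E, P) = (E + 2*P) - P = E + P)
G(16, 171)/O = (16 + 171)/(1/25953) = 187*25953 = 4853211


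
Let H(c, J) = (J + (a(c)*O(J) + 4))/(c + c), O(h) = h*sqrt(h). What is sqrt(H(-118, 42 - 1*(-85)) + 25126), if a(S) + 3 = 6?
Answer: sqrt(349846695 - 22479*sqrt(127))/118 ≈ 158.45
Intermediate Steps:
a(S) = 3 (a(S) = -3 + 6 = 3)
O(h) = h**(3/2)
H(c, J) = (4 + J + 3*J**(3/2))/(2*c) (H(c, J) = (J + (3*J**(3/2) + 4))/(c + c) = (J + (4 + 3*J**(3/2)))/((2*c)) = (4 + J + 3*J**(3/2))*(1/(2*c)) = (4 + J + 3*J**(3/2))/(2*c))
sqrt(H(-118, 42 - 1*(-85)) + 25126) = sqrt((1/2)*(4 + (42 - 1*(-85)) + 3*(42 - 1*(-85))**(3/2))/(-118) + 25126) = sqrt((1/2)*(-1/118)*(4 + (42 + 85) + 3*(42 + 85)**(3/2)) + 25126) = sqrt((1/2)*(-1/118)*(4 + 127 + 3*127**(3/2)) + 25126) = sqrt((1/2)*(-1/118)*(4 + 127 + 3*(127*sqrt(127))) + 25126) = sqrt((1/2)*(-1/118)*(4 + 127 + 381*sqrt(127)) + 25126) = sqrt((1/2)*(-1/118)*(131 + 381*sqrt(127)) + 25126) = sqrt((-131/236 - 381*sqrt(127)/236) + 25126) = sqrt(5929605/236 - 381*sqrt(127)/236)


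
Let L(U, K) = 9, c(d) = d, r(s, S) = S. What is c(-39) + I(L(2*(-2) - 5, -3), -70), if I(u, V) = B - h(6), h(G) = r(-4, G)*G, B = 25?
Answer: -50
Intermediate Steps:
h(G) = G² (h(G) = G*G = G²)
I(u, V) = -11 (I(u, V) = 25 - 1*6² = 25 - 1*36 = 25 - 36 = -11)
c(-39) + I(L(2*(-2) - 5, -3), -70) = -39 - 11 = -50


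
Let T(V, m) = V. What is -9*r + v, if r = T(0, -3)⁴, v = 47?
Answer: 47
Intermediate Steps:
r = 0 (r = 0⁴ = 0)
-9*r + v = -9*0 + 47 = 0 + 47 = 47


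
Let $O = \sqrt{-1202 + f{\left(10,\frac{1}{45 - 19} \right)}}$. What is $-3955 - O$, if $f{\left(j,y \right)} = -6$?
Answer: $-3955 - 2 i \sqrt{302} \approx -3955.0 - 34.756 i$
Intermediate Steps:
$O = 2 i \sqrt{302}$ ($O = \sqrt{-1202 - 6} = \sqrt{-1208} = 2 i \sqrt{302} \approx 34.756 i$)
$-3955 - O = -3955 - 2 i \sqrt{302}$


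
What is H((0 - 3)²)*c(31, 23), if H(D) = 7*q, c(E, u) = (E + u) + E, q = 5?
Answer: 2975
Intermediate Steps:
c(E, u) = u + 2*E
H(D) = 35 (H(D) = 7*5 = 35)
H((0 - 3)²)*c(31, 23) = 35*(23 + 2*31) = 35*(23 + 62) = 35*85 = 2975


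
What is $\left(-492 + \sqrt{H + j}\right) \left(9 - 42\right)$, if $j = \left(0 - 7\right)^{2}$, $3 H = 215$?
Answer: $16236 - 11 \sqrt{1086} \approx 15874.0$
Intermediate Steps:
$H = \frac{215}{3}$ ($H = \frac{1}{3} \cdot 215 = \frac{215}{3} \approx 71.667$)
$j = 49$ ($j = \left(-7\right)^{2} = 49$)
$\left(-492 + \sqrt{H + j}\right) \left(9 - 42\right) = \left(-492 + \sqrt{\frac{215}{3} + 49}\right) \left(9 - 42\right) = \left(-492 + \sqrt{\frac{362}{3}}\right) \left(9 - 42\right) = \left(-492 + \frac{\sqrt{1086}}{3}\right) \left(-33\right) = 16236 - 11 \sqrt{1086}$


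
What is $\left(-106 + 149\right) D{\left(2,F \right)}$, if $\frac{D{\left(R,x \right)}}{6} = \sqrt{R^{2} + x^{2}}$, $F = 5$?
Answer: $258 \sqrt{29} \approx 1389.4$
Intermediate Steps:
$D{\left(R,x \right)} = 6 \sqrt{R^{2} + x^{2}}$
$\left(-106 + 149\right) D{\left(2,F \right)} = \left(-106 + 149\right) 6 \sqrt{2^{2} + 5^{2}} = 43 \cdot 6 \sqrt{4 + 25} = 43 \cdot 6 \sqrt{29} = 258 \sqrt{29}$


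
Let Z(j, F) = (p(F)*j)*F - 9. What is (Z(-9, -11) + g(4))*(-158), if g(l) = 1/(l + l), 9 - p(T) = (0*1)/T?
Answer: -557503/4 ≈ -1.3938e+5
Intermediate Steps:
p(T) = 9 (p(T) = 9 - 0*1/T = 9 - 0/T = 9 - 1*0 = 9 + 0 = 9)
g(l) = 1/(2*l)
Z(j, F) = -9 + 9*F*j (Z(j, F) = (9*j)*F - 9 = 9*F*j - 9 = -9 + 9*F*j)
(Z(-9, -11) + g(4))*(-158) = ((-9 + 9*(-11)*(-9)) + (1/2)/4)*(-158) = ((-9 + 891) + (1/2)*(1/4))*(-158) = (882 + 1/8)*(-158) = (7057/8)*(-158) = -557503/4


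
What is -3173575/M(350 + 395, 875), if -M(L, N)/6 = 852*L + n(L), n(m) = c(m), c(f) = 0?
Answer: 634715/761688 ≈ 0.83330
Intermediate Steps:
n(m) = 0
M(L, N) = -5112*L (M(L, N) = -6*(852*L + 0) = -5112*L)
-3173575/M(350 + 395, 875) = -3173575*(-1/(5112*(350 + 395))) = -3173575/((-5112*745)) = -3173575/(-3808440) = -3173575*(-1/3808440) = 634715/761688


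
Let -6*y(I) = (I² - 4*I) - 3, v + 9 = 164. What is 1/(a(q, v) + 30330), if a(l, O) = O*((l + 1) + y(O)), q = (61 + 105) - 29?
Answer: -3/1658495 ≈ -1.8089e-6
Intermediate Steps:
v = 155 (v = -9 + 164 = 155)
q = 137 (q = 166 - 29 = 137)
y(I) = ½ - I²/6 + 2*I/3 (y(I) = -((I² - 4*I) - 3)/6 = -(-3 + I² - 4*I)/6 = ½ - I²/6 + 2*I/3)
a(l, O) = O*(3/2 + l - O²/6 + 2*O/3) (a(l, O) = O*((l + 1) + (½ - O²/6 + 2*O/3)) = O*((1 + l) + (½ - O²/6 + 2*O/3)) = O*(3/2 + l - O²/6 + 2*O/3))
1/(a(q, v) + 30330) = 1/((⅙)*155*(9 - 1*155² + 4*155 + 6*137) + 30330) = 1/((⅙)*155*(9 - 1*24025 + 620 + 822) + 30330) = 1/((⅙)*155*(9 - 24025 + 620 + 822) + 30330) = 1/((⅙)*155*(-22574) + 30330) = 1/(-1749485/3 + 30330) = 1/(-1658495/3) = -3/1658495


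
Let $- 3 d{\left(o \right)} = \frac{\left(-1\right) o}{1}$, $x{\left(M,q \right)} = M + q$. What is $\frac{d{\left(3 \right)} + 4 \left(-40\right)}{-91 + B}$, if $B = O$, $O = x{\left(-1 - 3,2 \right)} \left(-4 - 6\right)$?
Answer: $\frac{159}{71} \approx 2.2394$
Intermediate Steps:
$d{\left(o \right)} = \frac{o}{3}$ ($d{\left(o \right)} = - \frac{- o 1^{-1}}{3} = - \frac{- o 1}{3} = - \frac{\left(-1\right) o}{3} = \frac{o}{3}$)
$O = 20$ ($O = \left(\left(-1 - 3\right) + 2\right) \left(-4 - 6\right) = \left(\left(-1 - 3\right) + 2\right) \left(-10\right) = \left(-4 + 2\right) \left(-10\right) = \left(-2\right) \left(-10\right) = 20$)
$B = 20$
$\frac{d{\left(3 \right)} + 4 \left(-40\right)}{-91 + B} = \frac{\frac{1}{3} \cdot 3 + 4 \left(-40\right)}{-91 + 20} = \frac{1 - 160}{-71} = \left(-159\right) \left(- \frac{1}{71}\right) = \frac{159}{71}$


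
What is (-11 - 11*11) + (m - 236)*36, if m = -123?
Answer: -13056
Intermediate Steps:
(-11 - 11*11) + (m - 236)*36 = (-11 - 11*11) + (-123 - 236)*36 = (-11 - 121) - 359*36 = -132 - 12924 = -13056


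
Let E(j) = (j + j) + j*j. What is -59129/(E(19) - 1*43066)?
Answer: 59129/42667 ≈ 1.3858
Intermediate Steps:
E(j) = j**2 + 2*j (E(j) = 2*j + j**2 = j**2 + 2*j)
-59129/(E(19) - 1*43066) = -59129/(19*(2 + 19) - 1*43066) = -59129/(19*21 - 43066) = -59129/(399 - 43066) = -59129/(-42667) = -59129*(-1/42667) = 59129/42667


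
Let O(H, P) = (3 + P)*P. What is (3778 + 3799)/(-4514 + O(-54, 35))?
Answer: -7577/3184 ≈ -2.3797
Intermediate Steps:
O(H, P) = P*(3 + P)
(3778 + 3799)/(-4514 + O(-54, 35)) = (3778 + 3799)/(-4514 + 35*(3 + 35)) = 7577/(-4514 + 35*38) = 7577/(-4514 + 1330) = 7577/(-3184) = 7577*(-1/3184) = -7577/3184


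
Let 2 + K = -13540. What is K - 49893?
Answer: -63435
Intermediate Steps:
K = -13542 (K = -2 - 13540 = -13542)
K - 49893 = -13542 - 49893 = -63435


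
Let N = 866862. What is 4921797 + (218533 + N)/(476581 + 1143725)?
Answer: 7974818295277/1620306 ≈ 4.9218e+6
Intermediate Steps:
4921797 + (218533 + N)/(476581 + 1143725) = 4921797 + (218533 + 866862)/(476581 + 1143725) = 4921797 + 1085395/1620306 = 7974818295277/1620306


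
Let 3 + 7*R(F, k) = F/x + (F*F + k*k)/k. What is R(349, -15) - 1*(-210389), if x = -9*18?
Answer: 1186312051/5670 ≈ 2.0923e+5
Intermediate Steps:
x = -162
R(F, k) = -3/7 - F/1134 + (F**2 + k**2)/(7*k) (R(F, k) = -3/7 + (F/(-162) + (F*F + k*k)/k)/7 = -3/7 + (F*(-1/162) + (F**2 + k**2)/k)/7 = -3/7 + (-F/162 + (F**2 + k**2)/k)/7 = -3/7 + (-F/1134 + (F**2 + k**2)/(7*k)) = -3/7 - F/1134 + (F**2 + k**2)/(7*k))
R(349, -15) - 1*(-210389) = (1/1134)*(162*349**2 - 15*(-486 - 1*349 + 162*(-15)))/(-15) - 1*(-210389) = (1/1134)*(-1/15)*(162*121801 - 15*(-486 - 349 - 2430)) + 210389 = (1/1134)*(-1/15)*(19731762 - 15*(-3265)) + 210389 = (1/1134)*(-1/15)*(19731762 + 48975) + 210389 = (1/1134)*(-1/15)*19780737 + 210389 = -6593579/5670 + 210389 = 1186312051/5670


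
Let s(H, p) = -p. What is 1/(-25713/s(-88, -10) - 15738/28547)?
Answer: -285470/734186391 ≈ -0.00038882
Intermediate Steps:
1/(-25713/s(-88, -10) - 15738/28547) = 1/(-25713/((-1*(-10))) - 15738/28547) = 1/(-25713/10 - 15738*1/28547) = 1/(-25713*⅒ - 15738/28547) = 1/(-25713/10 - 15738/28547) = 1/(-734186391/285470) = -285470/734186391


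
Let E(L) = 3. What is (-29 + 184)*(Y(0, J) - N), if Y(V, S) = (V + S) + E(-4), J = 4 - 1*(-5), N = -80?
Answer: 14260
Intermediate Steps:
J = 9 (J = 4 + 5 = 9)
Y(V, S) = 3 + S + V (Y(V, S) = (V + S) + 3 = (S + V) + 3 = 3 + S + V)
(-29 + 184)*(Y(0, J) - N) = (-29 + 184)*((3 + 9 + 0) - 1*(-80)) = 155*(12 + 80) = 155*92 = 14260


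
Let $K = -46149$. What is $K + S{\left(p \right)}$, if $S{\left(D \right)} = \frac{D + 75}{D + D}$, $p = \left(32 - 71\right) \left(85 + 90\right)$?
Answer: $- \frac{4199514}{91} \approx -46149.0$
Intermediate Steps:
$p = -6825$ ($p = \left(-39\right) 175 = -6825$)
$S{\left(D \right)} = \frac{75 + D}{2 D}$
$K + S{\left(p \right)} = -46149 + \frac{75 - 6825}{2 \left(-6825\right)} = -46149 + \frac{1}{2} \left(- \frac{1}{6825}\right) \left(-6750\right) = -46149 + \frac{45}{91} = - \frac{4199514}{91}$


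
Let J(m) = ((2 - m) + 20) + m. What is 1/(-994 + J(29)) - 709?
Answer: -689149/972 ≈ -709.00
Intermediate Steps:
J(m) = 22 (J(m) = (22 - m) + m = 22)
1/(-994 + J(29)) - 709 = 1/(-994 + 22) - 709 = 1/(-972) - 709 = -1/972 - 709 = -689149/972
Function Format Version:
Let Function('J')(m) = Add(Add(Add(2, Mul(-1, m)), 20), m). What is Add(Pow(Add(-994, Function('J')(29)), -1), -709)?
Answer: Rational(-689149, 972) ≈ -709.00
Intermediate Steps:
Function('J')(m) = 22 (Function('J')(m) = Add(Add(22, Mul(-1, m)), m) = 22)
Add(Pow(Add(-994, Function('J')(29)), -1), -709) = Add(Pow(Add(-994, 22), -1), -709) = Add(Pow(-972, -1), -709) = Add(Rational(-1, 972), -709) = Rational(-689149, 972)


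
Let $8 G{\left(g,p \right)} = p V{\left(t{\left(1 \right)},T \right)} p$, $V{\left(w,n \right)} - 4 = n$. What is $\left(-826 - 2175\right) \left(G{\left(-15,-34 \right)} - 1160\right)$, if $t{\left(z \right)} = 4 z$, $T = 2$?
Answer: $879293$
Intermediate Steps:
$V{\left(w,n \right)} = 4 + n$
$G{\left(g,p \right)} = \frac{3 p^{2}}{4}$ ($G{\left(g,p \right)} = \frac{p \left(4 + 2\right) p}{8} = \frac{p 6 p}{8} = \frac{6 p p}{8} = \frac{6 p^{2}}{8} = \frac{3 p^{2}}{4}$)
$\left(-826 - 2175\right) \left(G{\left(-15,-34 \right)} - 1160\right) = \left(-826 - 2175\right) \left(\frac{3 \left(-34\right)^{2}}{4} - 1160\right) = - 3001 \left(\frac{3}{4} \cdot 1156 - 1160\right) = - 3001 \left(867 - 1160\right) = \left(-3001\right) \left(-293\right) = 879293$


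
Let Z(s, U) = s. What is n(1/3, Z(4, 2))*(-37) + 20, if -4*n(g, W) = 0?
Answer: 20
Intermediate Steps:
n(g, W) = 0 (n(g, W) = -1/4*0 = 0)
n(1/3, Z(4, 2))*(-37) + 20 = 0*(-37) + 20 = 0 + 20 = 20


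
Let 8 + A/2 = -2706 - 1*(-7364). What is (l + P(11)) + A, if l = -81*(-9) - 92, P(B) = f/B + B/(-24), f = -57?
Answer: 2621879/264 ≈ 9931.4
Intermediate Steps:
P(B) = -57/B - B/24 (P(B) = -57/B + B/(-24) = -57/B + B*(-1/24) = -57/B - B/24)
l = 637 (l = 729 - 92 = 637)
A = 9300 (A = -16 + 2*(-2706 - 1*(-7364)) = -16 + 2*(-2706 + 7364) = -16 + 2*4658 = -16 + 9316 = 9300)
(l + P(11)) + A = (637 + (-57/11 - 1/24*11)) + 9300 = (637 + (-57*1/11 - 11/24)) + 9300 = (637 + (-57/11 - 11/24)) + 9300 = (637 - 1489/264) + 9300 = 166679/264 + 9300 = 2621879/264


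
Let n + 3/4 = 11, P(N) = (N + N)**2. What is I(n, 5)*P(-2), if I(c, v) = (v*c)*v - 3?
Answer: 4052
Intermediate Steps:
P(N) = 4*N**2 (P(N) = (2*N)**2 = 4*N**2)
n = 41/4 (n = -3/4 + 11 = 41/4 ≈ 10.250)
I(c, v) = -3 + c*v**2 (I(c, v) = (c*v)*v - 3 = c*v**2 - 3 = -3 + c*v**2)
I(n, 5)*P(-2) = (-3 + (41/4)*5**2)*(4*(-2)**2) = (-3 + (41/4)*25)*(4*4) = (-3 + 1025/4)*16 = (1013/4)*16 = 4052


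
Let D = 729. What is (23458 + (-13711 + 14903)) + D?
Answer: 25379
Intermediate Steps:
(23458 + (-13711 + 14903)) + D = (23458 + (-13711 + 14903)) + 729 = (23458 + 1192) + 729 = 24650 + 729 = 25379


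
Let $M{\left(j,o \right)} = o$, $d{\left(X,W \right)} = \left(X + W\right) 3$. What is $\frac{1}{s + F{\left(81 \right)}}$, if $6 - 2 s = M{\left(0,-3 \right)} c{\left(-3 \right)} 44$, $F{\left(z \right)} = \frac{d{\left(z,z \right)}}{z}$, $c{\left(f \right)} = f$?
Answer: $- \frac{1}{189} \approx -0.005291$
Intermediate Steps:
$d{\left(X,W \right)} = 3 W + 3 X$ ($d{\left(X,W \right)} = \left(W + X\right) 3 = 3 W + 3 X$)
$F{\left(z \right)} = 6$ ($F{\left(z \right)} = \frac{3 z + 3 z}{z} = \frac{6 z}{z} = 6$)
$s = -195$ ($s = 3 - \frac{\left(-3\right) \left(-3\right) 44}{2} = 3 - \frac{9 \cdot 44}{2} = 3 - 198 = -195$)
$\frac{1}{s + F{\left(81 \right)}} = \frac{1}{-195 + 6} = \frac{1}{-189} = - \frac{1}{189}$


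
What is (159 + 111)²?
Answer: 72900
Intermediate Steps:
(159 + 111)² = 270² = 72900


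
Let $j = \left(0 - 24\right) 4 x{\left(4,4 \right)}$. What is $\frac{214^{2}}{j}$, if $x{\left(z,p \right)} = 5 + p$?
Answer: $- \frac{11449}{216} \approx -53.005$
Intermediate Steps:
$j = -864$ ($j = \left(0 - 24\right) 4 \left(5 + 4\right) = \left(0 - 24\right) 4 \cdot 9 = \left(-24\right) 4 \cdot 9 = \left(-96\right) 9 = -864$)
$\frac{214^{2}}{j} = \frac{214^{2}}{-864} = 45796 \left(- \frac{1}{864}\right) = - \frac{11449}{216}$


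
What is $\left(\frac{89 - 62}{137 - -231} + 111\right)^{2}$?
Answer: $\frac{1670765625}{135424} \approx 12337.0$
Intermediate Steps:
$\left(\frac{89 - 62}{137 - -231} + 111\right)^{2} = \left(\frac{27}{137 + 231} + 111\right)^{2} = \left(\frac{27}{368} + 111\right)^{2} = \left(\frac{40875}{368}\right)^{2} = \frac{1670765625}{135424}$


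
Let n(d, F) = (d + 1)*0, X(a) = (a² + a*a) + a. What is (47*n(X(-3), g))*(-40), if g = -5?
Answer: 0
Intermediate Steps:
X(a) = a + 2*a² (X(a) = (a² + a²) + a = 2*a² + a = a + 2*a²)
n(d, F) = 0 (n(d, F) = (1 + d)*0 = 0)
(47*n(X(-3), g))*(-40) = (47*0)*(-40) = 0*(-40) = 0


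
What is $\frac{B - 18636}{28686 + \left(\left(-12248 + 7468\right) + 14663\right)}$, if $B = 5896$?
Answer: $- \frac{12740}{38569} \approx -0.33032$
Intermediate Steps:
$\frac{B - 18636}{28686 + \left(\left(-12248 + 7468\right) + 14663\right)} = \frac{5896 - 18636}{28686 + \left(\left(-12248 + 7468\right) + 14663\right)} = - \frac{12740}{28686 + \left(-4780 + 14663\right)} = - \frac{12740}{28686 + 9883} = - \frac{12740}{38569}$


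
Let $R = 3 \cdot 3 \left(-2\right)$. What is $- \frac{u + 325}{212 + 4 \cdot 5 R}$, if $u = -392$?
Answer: $- \frac{67}{148} \approx -0.4527$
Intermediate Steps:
$R = -18$ ($R = 9 \left(-2\right) = -18$)
$- \frac{u + 325}{212 + 4 \cdot 5 R} = - \frac{-392 + 325}{212 + 4 \cdot 5 \left(-18\right)} = - \frac{-67}{212 + 20 \left(-18\right)} = - \frac{-67}{212 - 360} = - \frac{-67}{-148} = - \frac{\left(-67\right) \left(-1\right)}{148} = \left(-1\right) \frac{67}{148} = - \frac{67}{148}$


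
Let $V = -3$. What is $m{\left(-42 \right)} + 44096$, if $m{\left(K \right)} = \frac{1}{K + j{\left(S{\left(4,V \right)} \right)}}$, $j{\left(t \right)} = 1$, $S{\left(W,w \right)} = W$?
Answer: $\frac{1807935}{41} \approx 44096.0$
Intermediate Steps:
$m{\left(K \right)} = \frac{1}{1 + K}$ ($m{\left(K \right)} = \frac{1}{K + 1} = \frac{1}{1 + K}$)
$m{\left(-42 \right)} + 44096 = \frac{1}{1 - 42} + 44096 = \frac{1}{-41} + 44096 = - \frac{1}{41} + 44096 = \frac{1807935}{41}$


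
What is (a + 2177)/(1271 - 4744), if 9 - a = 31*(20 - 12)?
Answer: -1938/3473 ≈ -0.55802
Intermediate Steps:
a = -239 (a = 9 - 31*(20 - 12) = 9 - 31*8 = 9 - 1*248 = 9 - 248 = -239)
(a + 2177)/(1271 - 4744) = (-239 + 2177)/(1271 - 4744) = 1938/(-3473) = 1938*(-1/3473) = -1938/3473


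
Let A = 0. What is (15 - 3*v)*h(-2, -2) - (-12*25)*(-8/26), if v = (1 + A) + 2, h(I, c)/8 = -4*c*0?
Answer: -1200/13 ≈ -92.308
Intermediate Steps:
h(I, c) = 0 (h(I, c) = 8*(-4*c*0) = 8*0 = 0)
v = 3 (v = (1 + 0) + 2 = 1 + 2 = 3)
(15 - 3*v)*h(-2, -2) - (-12*25)*(-8/26) = (15 - 3*3)*0 - (-12*25)*(-8/26) = (15 - 9)*0 - (-300)*(-8*1/26) = 6*0 - (-300)*(-4)/13 = 0 - 1*1200/13 = 0 - 1200/13 = -1200/13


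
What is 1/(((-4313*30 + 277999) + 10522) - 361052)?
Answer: -1/201921 ≈ -4.9524e-6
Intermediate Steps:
1/(((-4313*30 + 277999) + 10522) - 361052) = 1/(((-129390 + 277999) + 10522) - 361052) = 1/((148609 + 10522) - 361052) = 1/(159131 - 361052) = 1/(-201921) = -1/201921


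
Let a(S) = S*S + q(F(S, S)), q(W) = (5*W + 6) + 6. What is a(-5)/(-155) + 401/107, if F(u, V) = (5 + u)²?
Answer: 58196/16585 ≈ 3.5090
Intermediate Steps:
q(W) = 12 + 5*W (q(W) = (6 + 5*W) + 6 = 12 + 5*W)
a(S) = 12 + S² + 5*(5 + S)² (a(S) = S*S + (12 + 5*(5 + S)²) = S² + (12 + 5*(5 + S)²) = 12 + S² + 5*(5 + S)²)
a(-5)/(-155) + 401/107 = (137 + 6*(-5)² + 50*(-5))/(-155) + 401/107 = (137 + 6*25 - 250)*(-1/155) + 401*(1/107) = (137 + 150 - 250)*(-1/155) + 401/107 = 37*(-1/155) + 401/107 = -37/155 + 401/107 = 58196/16585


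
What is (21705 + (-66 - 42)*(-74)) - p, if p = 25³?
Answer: 14072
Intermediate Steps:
p = 15625
(21705 + (-66 - 42)*(-74)) - p = (21705 + (-66 - 42)*(-74)) - 1*15625 = (21705 - 108*(-74)) - 15625 = (21705 + 7992) - 15625 = 29697 - 15625 = 14072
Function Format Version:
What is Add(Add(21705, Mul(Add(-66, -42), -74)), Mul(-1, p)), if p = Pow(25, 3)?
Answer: 14072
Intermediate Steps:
p = 15625
Add(Add(21705, Mul(Add(-66, -42), -74)), Mul(-1, p)) = Add(Add(21705, Mul(Add(-66, -42), -74)), Mul(-1, 15625)) = Add(Add(21705, Mul(-108, -74)), -15625) = Add(Add(21705, 7992), -15625) = Add(29697, -15625) = 14072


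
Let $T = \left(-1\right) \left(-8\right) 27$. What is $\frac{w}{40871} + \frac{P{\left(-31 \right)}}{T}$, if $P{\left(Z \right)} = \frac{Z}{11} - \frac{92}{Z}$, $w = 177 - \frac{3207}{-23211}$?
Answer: $\frac{13008226565}{2587935698568} \approx 0.0050265$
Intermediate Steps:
$w = \frac{1370518}{7737}$ ($w = 177 - - \frac{1069}{7737} = 177 + \frac{1069}{7737} = \frac{1370518}{7737} \approx 177.14$)
$P{\left(Z \right)} = - \frac{92}{Z} + \frac{Z}{11}$ ($P{\left(Z \right)} = Z \frac{1}{11} - \frac{92}{Z} = \frac{Z}{11} - \frac{92}{Z} = - \frac{92}{Z} + \frac{Z}{11}$)
$T = 216$ ($T = 8 \cdot 27 = 216$)
$\frac{w}{40871} + \frac{P{\left(-31 \right)}}{T} = \frac{1370518}{7737 \cdot 40871} + \frac{- \frac{92}{-31} + \frac{1}{11} \left(-31\right)}{216} = \frac{1370518}{7737} \cdot \frac{1}{40871} + \left(\left(-92\right) \left(- \frac{1}{31}\right) - \frac{31}{11}\right) \frac{1}{216} = \frac{1370518}{316218927} + \left(\frac{92}{31} - \frac{31}{11}\right) \frac{1}{216} = \frac{1370518}{316218927} + \frac{51}{341} \cdot \frac{1}{216} = \frac{1370518}{316218927} + \frac{17}{24552} = \frac{13008226565}{2587935698568}$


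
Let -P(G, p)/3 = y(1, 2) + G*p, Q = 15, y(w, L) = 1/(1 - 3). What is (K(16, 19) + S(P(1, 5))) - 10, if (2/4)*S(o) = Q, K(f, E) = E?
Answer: 39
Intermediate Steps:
y(w, L) = -½ (y(w, L) = 1/(-2) = -½)
P(G, p) = 3/2 - 3*G*p (P(G, p) = -3*(-½ + G*p) = 3/2 - 3*G*p)
S(o) = 30 (S(o) = 2*15 = 30)
(K(16, 19) + S(P(1, 5))) - 10 = (19 + 30) - 10 = 49 - 10 = 39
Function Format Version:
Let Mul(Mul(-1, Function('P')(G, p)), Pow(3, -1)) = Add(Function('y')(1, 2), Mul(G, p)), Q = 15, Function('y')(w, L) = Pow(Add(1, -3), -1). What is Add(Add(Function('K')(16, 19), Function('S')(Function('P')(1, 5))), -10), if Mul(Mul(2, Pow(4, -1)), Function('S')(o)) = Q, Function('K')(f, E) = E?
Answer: 39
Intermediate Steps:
Function('y')(w, L) = Rational(-1, 2) (Function('y')(w, L) = Pow(-2, -1) = Rational(-1, 2))
Function('P')(G, p) = Add(Rational(3, 2), Mul(-3, G, p)) (Function('P')(G, p) = Mul(-3, Add(Rational(-1, 2), Mul(G, p))) = Add(Rational(3, 2), Mul(-3, G, p)))
Function('S')(o) = 30 (Function('S')(o) = Mul(2, 15) = 30)
Add(Add(Function('K')(16, 19), Function('S')(Function('P')(1, 5))), -10) = Add(Add(19, 30), -10) = Add(49, -10) = 39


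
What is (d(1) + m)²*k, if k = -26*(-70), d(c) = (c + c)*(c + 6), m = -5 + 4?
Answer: 307580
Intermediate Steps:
m = -1
d(c) = 2*c*(6 + c) (d(c) = (2*c)*(6 + c) = 2*c*(6 + c))
k = 1820
(d(1) + m)²*k = (2*1*(6 + 1) - 1)²*1820 = (2*1*7 - 1)²*1820 = (14 - 1)²*1820 = 13²*1820 = 169*1820 = 307580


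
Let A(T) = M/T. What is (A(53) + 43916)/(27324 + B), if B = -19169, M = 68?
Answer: 2327616/432215 ≈ 5.3853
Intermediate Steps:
A(T) = 68/T
(A(53) + 43916)/(27324 + B) = (68/53 + 43916)/(27324 - 19169) = (68*(1/53) + 43916)/8155 = (68/53 + 43916)*(1/8155) = (2327616/53)*(1/8155) = 2327616/432215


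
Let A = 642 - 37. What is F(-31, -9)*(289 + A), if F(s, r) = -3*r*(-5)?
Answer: -120690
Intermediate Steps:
F(s, r) = 15*r
A = 605
F(-31, -9)*(289 + A) = (15*(-9))*(289 + 605) = -135*894 = -120690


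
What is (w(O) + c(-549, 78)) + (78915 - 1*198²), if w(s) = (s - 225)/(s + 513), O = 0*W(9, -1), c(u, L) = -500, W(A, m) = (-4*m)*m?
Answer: 2235002/57 ≈ 39211.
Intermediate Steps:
W(A, m) = -4*m²
O = 0 (O = 0*(-4*(-1)²) = 0*(-4*1) = 0*(-4) = 0)
w(s) = (-225 + s)/(513 + s)
(w(O) + c(-549, 78)) + (78915 - 1*198²) = ((-225 + 0)/(513 + 0) - 500) + (78915 - 1*198²) = (-225/513 - 500) + (78915 - 1*39204) = ((1/513)*(-225) - 500) + (78915 - 39204) = (-25/57 - 500) + 39711 = -28525/57 + 39711 = 2235002/57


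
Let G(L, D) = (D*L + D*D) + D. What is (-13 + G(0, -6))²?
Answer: 289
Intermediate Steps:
G(L, D) = D + D² + D*L (G(L, D) = (D*L + D²) + D = (D² + D*L) + D = D + D² + D*L)
(-13 + G(0, -6))² = (-13 - 6*(1 - 6 + 0))² = (-13 - 6*(-5))² = (-13 + 30)² = 17² = 289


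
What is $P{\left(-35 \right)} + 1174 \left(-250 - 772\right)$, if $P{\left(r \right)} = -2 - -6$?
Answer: $-1199824$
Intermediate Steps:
$P{\left(r \right)} = 4$ ($P{\left(r \right)} = -2 + 6 = 4$)
$P{\left(-35 \right)} + 1174 \left(-250 - 772\right) = 4 + 1174 \left(-250 - 772\right) = 4 + 1174 \left(-1022\right) = 4 - 1199828 = -1199824$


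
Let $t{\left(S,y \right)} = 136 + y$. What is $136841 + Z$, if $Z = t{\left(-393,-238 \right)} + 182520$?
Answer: $319259$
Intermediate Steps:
$Z = 182418$ ($Z = \left(136 - 238\right) + 182520 = -102 + 182520 = 182418$)
$136841 + Z = 136841 + 182418 = 319259$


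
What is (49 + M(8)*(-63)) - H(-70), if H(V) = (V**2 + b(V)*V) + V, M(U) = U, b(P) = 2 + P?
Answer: -10045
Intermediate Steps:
H(V) = V + V**2 + V*(2 + V) (H(V) = (V**2 + (2 + V)*V) + V = (V**2 + V*(2 + V)) + V = V + V**2 + V*(2 + V))
(49 + M(8)*(-63)) - H(-70) = (49 + 8*(-63)) - (-70)*(3 + 2*(-70)) = (49 - 504) - (-70)*(3 - 140) = -455 - (-70)*(-137) = -455 - 1*9590 = -455 - 9590 = -10045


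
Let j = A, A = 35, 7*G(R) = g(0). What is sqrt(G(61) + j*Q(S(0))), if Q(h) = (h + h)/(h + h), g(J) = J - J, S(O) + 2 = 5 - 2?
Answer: sqrt(35) ≈ 5.9161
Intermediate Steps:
S(O) = 1 (S(O) = -2 + (5 - 2) = -2 + 3 = 1)
g(J) = 0
G(R) = 0 (G(R) = (1/7)*0 = 0)
Q(h) = 1 (Q(h) = (2*h)/((2*h)) = (2*h)*(1/(2*h)) = 1)
j = 35
sqrt(G(61) + j*Q(S(0))) = sqrt(0 + 35*1) = sqrt(0 + 35) = sqrt(35)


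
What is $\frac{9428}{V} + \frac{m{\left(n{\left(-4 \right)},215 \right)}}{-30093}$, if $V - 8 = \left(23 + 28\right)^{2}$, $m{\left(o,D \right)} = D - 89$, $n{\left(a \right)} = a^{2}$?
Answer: $\frac{13494670}{3738697} \approx 3.6095$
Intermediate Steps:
$m{\left(o,D \right)} = -89 + D$
$V = 2609$ ($V = 8 + \left(23 + 28\right)^{2} = 8 + 51^{2} = 8 + 2601 = 2609$)
$\frac{9428}{V} + \frac{m{\left(n{\left(-4 \right)},215 \right)}}{-30093} = \frac{9428}{2609} + \frac{-89 + 215}{-30093} = 9428 \cdot \frac{1}{2609} + 126 \left(- \frac{1}{30093}\right) = \frac{9428}{2609} - \frac{6}{1433} = \frac{13494670}{3738697}$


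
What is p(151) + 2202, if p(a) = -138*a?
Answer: -18636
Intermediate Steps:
p(151) + 2202 = -138*151 + 2202 = -20838 + 2202 = -18636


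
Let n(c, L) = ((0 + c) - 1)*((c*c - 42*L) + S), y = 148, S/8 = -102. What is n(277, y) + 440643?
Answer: 19677015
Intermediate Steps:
S = -816 (S = 8*(-102) = -816)
n(c, L) = (-1 + c)*(-816 + c² - 42*L) (n(c, L) = ((0 + c) - 1)*((c*c - 42*L) - 816) = (c - 1)*((c² - 42*L) - 816) = (-1 + c)*(-816 + c² - 42*L))
n(277, y) + 440643 = (816 + 277³ - 1*277² - 816*277 + 42*148 - 42*148*277) + 440643 = (816 + 21253933 - 1*76729 - 226032 + 6216 - 1721832) + 440643 = (816 + 21253933 - 76729 - 226032 + 6216 - 1721832) + 440643 = 19236372 + 440643 = 19677015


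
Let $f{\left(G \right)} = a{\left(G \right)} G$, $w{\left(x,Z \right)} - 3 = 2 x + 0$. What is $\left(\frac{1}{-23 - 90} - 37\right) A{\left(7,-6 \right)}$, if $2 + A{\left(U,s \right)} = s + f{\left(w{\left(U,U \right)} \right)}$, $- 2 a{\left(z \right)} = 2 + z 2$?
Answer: $\frac{1313148}{113} \approx 11621.0$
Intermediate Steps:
$a{\left(z \right)} = -1 - z$ ($a{\left(z \right)} = - \frac{2 + z 2}{2} = - \frac{2 + 2 z}{2} = -1 - z$)
$w{\left(x,Z \right)} = 3 + 2 x$ ($w{\left(x,Z \right)} = 3 + \left(2 x + 0\right) = 3 + 2 x$)
$f{\left(G \right)} = G \left(-1 - G\right)$ ($f{\left(G \right)} = \left(-1 - G\right) G = G \left(-1 - G\right)$)
$A{\left(U,s \right)} = -2 + s - \left(3 + 2 U\right) \left(4 + 2 U\right)$ ($A{\left(U,s \right)} = -2 + \left(s - \left(3 + 2 U\right) \left(1 + \left(3 + 2 U\right)\right)\right) = -2 + \left(s - \left(3 + 2 U\right) \left(4 + 2 U\right)\right) = -2 + s - \left(3 + 2 U\right) \left(4 + 2 U\right)$)
$\left(\frac{1}{-23 - 90} - 37\right) A{\left(7,-6 \right)} = \left(\frac{1}{-23 - 90} - 37\right) \left(-14 - 6 - 98 - 4 \cdot 7^{2}\right) = \left(\frac{1}{-113} - 37\right) \left(-14 - 6 - 98 - 196\right) = \left(- \frac{1}{113} - 37\right) \left(-14 - 6 - 98 - 196\right) = \left(- \frac{4182}{113}\right) \left(-314\right) = \frac{1313148}{113}$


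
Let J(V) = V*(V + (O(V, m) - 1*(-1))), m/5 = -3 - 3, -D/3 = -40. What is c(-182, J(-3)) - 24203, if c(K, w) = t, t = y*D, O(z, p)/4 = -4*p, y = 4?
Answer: -23723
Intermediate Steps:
D = 120 (D = -3*(-40) = 120)
m = -30 (m = 5*(-3 - 3) = 5*(-6) = -30)
O(z, p) = -16*p (O(z, p) = 4*(-4*p) = -16*p)
J(V) = V*(481 + V) (J(V) = V*(V + (-16*(-30) - 1*(-1))) = V*(V + (480 + 1)) = V*(V + 481) = V*(481 + V))
t = 480 (t = 4*120 = 480)
c(K, w) = 480
c(-182, J(-3)) - 24203 = 480 - 24203 = -23723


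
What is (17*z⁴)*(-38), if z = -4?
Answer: -165376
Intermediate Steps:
(17*z⁴)*(-38) = (17*(-4)⁴)*(-38) = (17*256)*(-38) = 4352*(-38) = -165376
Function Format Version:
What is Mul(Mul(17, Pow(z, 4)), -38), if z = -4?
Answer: -165376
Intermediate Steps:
Mul(Mul(17, Pow(z, 4)), -38) = Mul(Mul(17, Pow(-4, 4)), -38) = Mul(Mul(17, 256), -38) = Mul(4352, -38) = -165376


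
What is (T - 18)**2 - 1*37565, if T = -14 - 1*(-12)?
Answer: -37165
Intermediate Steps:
T = -2 (T = -14 + 12 = -2)
(T - 18)**2 - 1*37565 = (-2 - 18)**2 - 1*37565 = (-20)**2 - 37565 = 400 - 37565 = -37165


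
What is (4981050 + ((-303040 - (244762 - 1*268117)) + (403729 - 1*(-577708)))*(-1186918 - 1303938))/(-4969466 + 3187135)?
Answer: 1747958198662/1782331 ≈ 9.8072e+5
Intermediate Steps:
(4981050 + ((-303040 - (244762 - 1*268117)) + (403729 - 1*(-577708)))*(-1186918 - 1303938))/(-4969466 + 3187135) = (4981050 + ((-303040 - (244762 - 268117)) + (403729 + 577708))*(-2490856))/(-1782331) = (4981050 + ((-303040 - 1*(-23355)) + 981437)*(-2490856))*(-1/1782331) = (4981050 + ((-303040 + 23355) + 981437)*(-2490856))*(-1/1782331) = (4981050 + (-279685 + 981437)*(-2490856))*(-1/1782331) = (4981050 + 701752*(-2490856))*(-1/1782331) = (4981050 - 1747963179712)*(-1/1782331) = -1747958198662*(-1/1782331) = 1747958198662/1782331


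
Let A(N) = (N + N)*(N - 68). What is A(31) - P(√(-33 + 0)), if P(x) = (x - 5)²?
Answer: -2286 + 10*I*√33 ≈ -2286.0 + 57.446*I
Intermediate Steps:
A(N) = 2*N*(-68 + N) (A(N) = (2*N)*(-68 + N) = 2*N*(-68 + N))
P(x) = (-5 + x)²
A(31) - P(√(-33 + 0)) = 2*31*(-68 + 31) - (-5 + √(-33 + 0))² = 2*31*(-37) - (-5 + √(-33))² = -2294 - (-5 + I*√33)²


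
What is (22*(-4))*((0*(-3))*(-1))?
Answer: 0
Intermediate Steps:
(22*(-4))*((0*(-3))*(-1)) = -0*(-1) = -88*0 = 0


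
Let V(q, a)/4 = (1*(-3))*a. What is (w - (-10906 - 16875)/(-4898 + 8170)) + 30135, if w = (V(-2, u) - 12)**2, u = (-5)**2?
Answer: 417139069/3272 ≈ 1.2749e+5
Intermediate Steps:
u = 25
V(q, a) = -12*a (V(q, a) = 4*((1*(-3))*a) = 4*(-3*a) = -12*a)
w = 97344 (w = (-12*25 - 12)**2 = (-300 - 12)**2 = (-312)**2 = 97344)
(w - (-10906 - 16875)/(-4898 + 8170)) + 30135 = (97344 - (-10906 - 16875)/(-4898 + 8170)) + 30135 = (97344 - (-27781)/3272) + 30135 = (97344 - 1*(-27781/3272)) + 30135 = (97344 + 27781/3272) + 30135 = 318537349/3272 + 30135 = 417139069/3272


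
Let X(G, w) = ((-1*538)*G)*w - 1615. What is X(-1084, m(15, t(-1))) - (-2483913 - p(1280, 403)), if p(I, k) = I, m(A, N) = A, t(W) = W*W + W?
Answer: 11231458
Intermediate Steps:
t(W) = W + W² (t(W) = W² + W = W + W²)
X(G, w) = -1615 - 538*G*w (X(G, w) = (-538*G)*w - 1615 = -538*G*w - 1615 = -1615 - 538*G*w)
X(-1084, m(15, t(-1))) - (-2483913 - p(1280, 403)) = (-1615 - 538*(-1084)*15) - (-2483913 - 1*1280) = (-1615 + 8747880) - (-2483913 - 1280) = 8746265 - 1*(-2485193) = 8746265 + 2485193 = 11231458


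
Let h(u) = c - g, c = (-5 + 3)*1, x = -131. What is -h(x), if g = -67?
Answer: -65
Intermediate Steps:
c = -2 (c = -2*1 = -2)
h(u) = 65 (h(u) = -2 - 1*(-67) = -2 + 67 = 65)
-h(x) = -1*65 = -65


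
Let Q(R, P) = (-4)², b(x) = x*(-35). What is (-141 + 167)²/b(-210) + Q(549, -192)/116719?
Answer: 39509822/428942325 ≈ 0.092110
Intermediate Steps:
b(x) = -35*x
Q(R, P) = 16
(-141 + 167)²/b(-210) + Q(549, -192)/116719 = (-141 + 167)²/((-35*(-210))) + 16/116719 = 26²/7350 + 16*(1/116719) = 676*(1/7350) + 16/116719 = 338/3675 + 16/116719 = 39509822/428942325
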